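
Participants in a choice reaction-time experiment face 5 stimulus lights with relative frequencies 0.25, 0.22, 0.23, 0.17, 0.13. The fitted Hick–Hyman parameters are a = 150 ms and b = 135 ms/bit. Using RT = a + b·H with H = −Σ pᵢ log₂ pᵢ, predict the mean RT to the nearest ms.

459 ms

H = 0.25·log₂(1/0.25) + 0.22·log₂(1/0.22) + 0.23·log₂(1/0.23) + 0.17·log₂(1/0.17) + 0.13·log₂(1/0.13) = 2.2855 bits.
RT = 150 + 135 × 2.2855 = 458.54 ms.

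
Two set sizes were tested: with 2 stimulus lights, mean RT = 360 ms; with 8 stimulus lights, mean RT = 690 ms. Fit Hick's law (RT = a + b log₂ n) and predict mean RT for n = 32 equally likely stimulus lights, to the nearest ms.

With log₂ n on the abscissa the relation is linear; from the two conditions:
  b = (690 − 360) / (log₂ 8 − log₂ 2) = 330 / (3 − 1) = 165 ms/bit
  a = 360 − 165 × 1 = 195 ms
Then RT(32) = 195 + 165 × log₂ 32 = 195 + 165 × 5 ≈ 1020.000 ms.

1020 ms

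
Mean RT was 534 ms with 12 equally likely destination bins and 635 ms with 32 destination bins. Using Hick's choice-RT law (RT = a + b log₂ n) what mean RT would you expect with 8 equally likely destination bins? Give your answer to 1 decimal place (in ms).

Fit slope and intercept:
  b = (635 − 534) / (log₂ 32 − log₂ 12) = 101 / (5 − 3.5850) = 71.376 ms/bit
  a = 534 − 71.376 × 3.5850 = 278.119 ms
Then RT(8) = 278.119 + 71.376 × log₂ 8 = 278.119 + 71.376 × 3 ≈ 492.248 ms.

492.2 ms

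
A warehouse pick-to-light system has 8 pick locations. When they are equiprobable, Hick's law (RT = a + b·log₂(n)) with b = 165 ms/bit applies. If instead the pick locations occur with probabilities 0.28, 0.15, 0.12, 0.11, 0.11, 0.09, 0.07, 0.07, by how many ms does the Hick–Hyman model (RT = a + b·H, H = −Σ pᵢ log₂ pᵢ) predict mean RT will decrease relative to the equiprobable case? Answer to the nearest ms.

The RT saving is b·ΔH. Equiprobable H₀ = log₂(8) = 3.0000 bits; with the given probabilities H = 2.8422 bits.
b·(H₀ − H) = 165 × (3.0000 − 2.8422) = 26.04 ms.

26 ms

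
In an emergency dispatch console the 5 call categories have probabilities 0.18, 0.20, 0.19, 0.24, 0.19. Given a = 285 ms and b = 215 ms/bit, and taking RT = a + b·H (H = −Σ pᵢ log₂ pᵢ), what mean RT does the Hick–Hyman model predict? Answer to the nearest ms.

H = 0.18·log₂(1/0.18) + 0.20·log₂(1/0.20) + 0.19·log₂(1/0.19) + 0.24·log₂(1/0.24) + 0.19·log₂(1/0.19) = 2.3143 bits.
RT = 285 + 215 × 2.3143 = 782.57 ms.

783 ms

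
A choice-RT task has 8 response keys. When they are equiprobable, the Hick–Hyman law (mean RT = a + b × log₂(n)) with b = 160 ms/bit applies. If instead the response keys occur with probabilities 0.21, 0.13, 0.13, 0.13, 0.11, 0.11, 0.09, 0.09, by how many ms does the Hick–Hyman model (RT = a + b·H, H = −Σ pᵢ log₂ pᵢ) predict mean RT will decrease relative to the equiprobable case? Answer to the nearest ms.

The RT saving is b·ΔH. Equiprobable H₀ = log₂(8) = 3.0000 bits; with the given probabilities H = 2.9466 bits.
b·(H₀ − H) = 160 × (3.0000 − 2.9466) = 8.54 ms.

9 ms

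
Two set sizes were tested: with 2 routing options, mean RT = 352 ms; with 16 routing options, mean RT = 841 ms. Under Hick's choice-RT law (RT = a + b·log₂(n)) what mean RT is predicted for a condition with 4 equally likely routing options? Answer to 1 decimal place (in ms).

515.0 ms

Solve the two-equation system in a and b:
  b = (841 − 352) / (log₂ 16 − log₂ 2) = 489 / (4 − 1) = 163.000 ms/bit
  a = 352 − 163.000 × 1 = 189.000 ms
Then RT(4) = 189.000 + 163.000 × log₂ 4 = 189.000 + 163.000 × 2 ≈ 515.000 ms.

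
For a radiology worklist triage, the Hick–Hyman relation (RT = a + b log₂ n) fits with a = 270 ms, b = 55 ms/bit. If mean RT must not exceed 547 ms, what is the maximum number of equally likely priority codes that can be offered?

32

55·log₂ n ≤ 547 − 270 = 277, giving log₂ n ≤ 5.0364 and n ≤ 32.817. The largest whole number is 32.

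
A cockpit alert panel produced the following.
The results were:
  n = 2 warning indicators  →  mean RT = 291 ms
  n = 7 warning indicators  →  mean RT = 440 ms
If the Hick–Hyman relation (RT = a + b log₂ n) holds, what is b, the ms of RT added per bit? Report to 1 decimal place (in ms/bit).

The slope on a log₂ axis is (440 − 291) / (2.8074 − 1) = 82.441 ms/bit.

82.4 ms/bit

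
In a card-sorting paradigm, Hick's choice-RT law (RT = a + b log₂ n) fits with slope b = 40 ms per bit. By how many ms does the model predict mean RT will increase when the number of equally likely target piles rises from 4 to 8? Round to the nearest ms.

40 ms

ΔRT = (a + b log₂ n₂) − (a + b log₂ n₁) = b·(log₂ n₂ − log₂ n₁).
log₂(8) − log₂(4) = log₂(8/4) = log₂(2) = 1.
ΔRT = 40 × 1.0000 = 40.000 ms.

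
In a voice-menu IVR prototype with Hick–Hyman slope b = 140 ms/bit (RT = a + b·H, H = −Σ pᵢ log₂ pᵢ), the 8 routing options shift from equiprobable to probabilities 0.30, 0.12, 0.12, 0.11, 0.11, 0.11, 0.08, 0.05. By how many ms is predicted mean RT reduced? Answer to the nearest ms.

26 ms

The RT saving is b·ΔH. Equiprobable H₀ = log₂(8) = 3.0000 bits; with the given probabilities H = 2.8137 bits.
b·(H₀ − H) = 140 × (3.0000 − 2.8137) = 26.08 ms.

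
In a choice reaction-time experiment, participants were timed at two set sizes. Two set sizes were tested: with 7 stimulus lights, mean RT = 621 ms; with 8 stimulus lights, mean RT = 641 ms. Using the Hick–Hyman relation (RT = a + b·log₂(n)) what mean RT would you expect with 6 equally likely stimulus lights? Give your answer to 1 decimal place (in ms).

Solve the two-equation system in a and b:
  b = (641 − 621) / (log₂ 8 − log₂ 7) = 20 / (3 − 2.8074) = 103.818 ms/bit
  a = 621 − 103.818 × 2.8074 = 329.546 ms
Then RT(6) = 329.546 + 103.818 × log₂ 6 = 329.546 + 103.818 × 2.5850 ≈ 597.912 ms.

597.9 ms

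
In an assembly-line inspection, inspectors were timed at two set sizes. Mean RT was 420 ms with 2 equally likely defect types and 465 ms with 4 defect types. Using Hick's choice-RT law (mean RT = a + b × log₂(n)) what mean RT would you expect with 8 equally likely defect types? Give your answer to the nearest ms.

510 ms

With log₂ n on the abscissa the relation is linear; from the two conditions:
  b = (465 − 420) / (log₂ 4 − log₂ 2) = 45 / (2 − 1) = 45 ms/bit
  a = 420 − 45 × 1 = 375 ms
Then RT(8) = 375 + 45 × log₂ 8 = 375 + 45 × 3 ≈ 510.000 ms.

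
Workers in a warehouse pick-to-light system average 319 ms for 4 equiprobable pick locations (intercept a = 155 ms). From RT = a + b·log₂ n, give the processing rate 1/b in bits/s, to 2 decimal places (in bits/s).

Choice component = 319 − 155 = 164 ms over log₂(4) = 2 bits.
b = 164 / 2 = 82.000 ms/bit, so 1/b = 12.195 bits/s.

12.20 bits/s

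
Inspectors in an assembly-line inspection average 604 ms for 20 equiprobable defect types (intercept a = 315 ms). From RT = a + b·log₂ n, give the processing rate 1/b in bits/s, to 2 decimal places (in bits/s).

14.95 bits/s

Choice component = 604 − 315 = 289 ms over log₂(20) = 4.3219 bits.
b = 289 / 4.3219 = 66.868 ms/bit, so 1/b = 14.955 bits/s.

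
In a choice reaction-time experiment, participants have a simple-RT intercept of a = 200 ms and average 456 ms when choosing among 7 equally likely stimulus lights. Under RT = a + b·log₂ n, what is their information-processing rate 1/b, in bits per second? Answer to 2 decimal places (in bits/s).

b = (456 − 200)/log₂ 7 = 256/2.8074 = 91.189 ms per bit = 0.09119 s/bit; the reciprocal is 10.966 bits/s.

10.97 bits/s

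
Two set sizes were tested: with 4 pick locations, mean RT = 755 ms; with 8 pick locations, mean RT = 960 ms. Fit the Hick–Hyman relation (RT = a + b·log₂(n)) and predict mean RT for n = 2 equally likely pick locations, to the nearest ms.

Solve the two-equation system in a and b:
  b = (960 − 755) / (log₂ 8 − log₂ 4) = 205 / (3 − 2) = 205 ms/bit
  a = 755 − 205 × 2 = 345 ms
Then RT(2) = 345 + 205 × log₂ 2 = 345 + 205 × 1 ≈ 550.000 ms.

550 ms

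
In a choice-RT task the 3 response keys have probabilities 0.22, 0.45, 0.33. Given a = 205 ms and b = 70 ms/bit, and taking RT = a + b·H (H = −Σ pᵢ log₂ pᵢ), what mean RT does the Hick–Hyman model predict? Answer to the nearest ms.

312 ms

Entropy contributions −pᵢ log₂ pᵢ: 0.4806, 0.5184, 0.5278; sum H = 1.5268 bits.
RT = a + bH = 205 + 70·1.5268 = 311.88 ms.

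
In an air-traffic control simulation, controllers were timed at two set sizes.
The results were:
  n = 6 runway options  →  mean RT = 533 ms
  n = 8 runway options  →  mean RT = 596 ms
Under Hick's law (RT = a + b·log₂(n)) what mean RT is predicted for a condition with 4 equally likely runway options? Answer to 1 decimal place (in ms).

444.2 ms

Fit slope and intercept:
  b = (596 − 533) / (log₂ 8 − log₂ 6) = 63 / (3 − 2.5850) = 151.794 ms/bit
  a = 533 − 151.794 × 2.5850 = 140.619 ms
Then RT(4) = 140.619 + 151.794 × log₂ 4 = 140.619 + 151.794 × 2 ≈ 444.206 ms.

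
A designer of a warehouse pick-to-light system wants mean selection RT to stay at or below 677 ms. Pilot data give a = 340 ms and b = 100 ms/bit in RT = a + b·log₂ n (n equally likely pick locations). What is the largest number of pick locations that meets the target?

10

100·log₂ n ≤ 677 − 340 = 337, giving log₂ n ≤ 3.3700 and n ≤ 10.339. The largest whole number is 10.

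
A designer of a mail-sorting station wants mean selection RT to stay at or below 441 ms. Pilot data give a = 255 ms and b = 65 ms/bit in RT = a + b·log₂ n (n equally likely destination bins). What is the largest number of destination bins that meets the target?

Information budget: (441 − 255)/65 = 2.8615 bits, so n ≤ 2^2.8615 = 7.268 → at most 7.

7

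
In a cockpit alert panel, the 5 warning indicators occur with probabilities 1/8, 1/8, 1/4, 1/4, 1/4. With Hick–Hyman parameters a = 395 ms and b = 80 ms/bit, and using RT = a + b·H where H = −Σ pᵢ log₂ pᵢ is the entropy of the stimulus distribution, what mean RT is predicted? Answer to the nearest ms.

575 ms

Each term −pᵢ log₂ pᵢ: 0.125·3 + 0.125·3 + 0.25·2 + 0.25·2 + 0.25·2; summed, H = 2.250 bits.
Mean RT = a + bH = 395 + 80·2.250 = 575.00 ms.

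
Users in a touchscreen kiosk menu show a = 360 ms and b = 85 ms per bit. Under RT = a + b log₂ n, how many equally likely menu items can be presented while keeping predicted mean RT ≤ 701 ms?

Set 360 + 85·log₂ n ≤ 701 → log₂ n ≤ (701 − 360)/85 = 4.0118.
So n ≤ 2^4.0118 = 16.131; the largest integer n is 16.

16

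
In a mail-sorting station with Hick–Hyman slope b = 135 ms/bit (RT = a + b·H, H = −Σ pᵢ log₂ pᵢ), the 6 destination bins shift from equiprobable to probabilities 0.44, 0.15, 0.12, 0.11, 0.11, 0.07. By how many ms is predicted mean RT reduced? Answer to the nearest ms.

43 ms

Equiprobable entropy H₀ = log₂ 6 = 2.5850 bits.
Skewed entropy H = −Σ pᵢ log₂ pᵢ = 2.2679 bits.
ΔRT = b·(H₀ − H) = 135 × 0.3171 = 42.81 ms.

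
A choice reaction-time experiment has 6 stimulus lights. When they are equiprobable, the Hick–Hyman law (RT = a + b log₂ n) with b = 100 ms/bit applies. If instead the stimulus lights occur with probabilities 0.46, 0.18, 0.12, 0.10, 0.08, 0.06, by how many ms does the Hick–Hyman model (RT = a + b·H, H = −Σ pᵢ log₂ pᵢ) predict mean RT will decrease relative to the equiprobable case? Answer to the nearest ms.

The RT saving is b·ΔH. Equiprobable H₀ = log₂(6) = 2.5850 bits; with the given probabilities H = 2.1949 bits.
b·(H₀ − H) = 100 × (2.5850 − 2.1949) = 39.00 ms.

39 ms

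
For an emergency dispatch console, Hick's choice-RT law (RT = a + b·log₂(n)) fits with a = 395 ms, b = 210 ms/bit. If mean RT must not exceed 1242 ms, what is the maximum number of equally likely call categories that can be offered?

16

Information budget: (1242 − 395)/210 = 4.0333 bits, so n ≤ 2^4.0333 = 16.374 → at most 16.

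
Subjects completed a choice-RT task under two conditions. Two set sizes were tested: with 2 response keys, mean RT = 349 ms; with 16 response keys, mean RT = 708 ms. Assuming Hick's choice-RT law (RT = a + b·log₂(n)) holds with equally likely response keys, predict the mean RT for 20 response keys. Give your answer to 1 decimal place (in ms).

Fit slope and intercept:
  b = (708 − 349) / (log₂ 16 − log₂ 2) = 359 / (4 − 1) = 119.667 ms/bit
  a = 349 − 119.667 × 1 = 229.333 ms
Then RT(20) = 229.333 + 119.667 × log₂ 20 = 229.333 + 119.667 × 4.3219 ≈ 746.524 ms.

746.5 ms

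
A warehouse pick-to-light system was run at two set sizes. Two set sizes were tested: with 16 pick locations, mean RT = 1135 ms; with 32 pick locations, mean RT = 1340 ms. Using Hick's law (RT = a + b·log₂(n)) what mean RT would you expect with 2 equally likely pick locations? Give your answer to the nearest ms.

RT is linear in log₂ n, so two points fix the line:
  b = (1340 − 1135) / (log₂ 32 − log₂ 16) = 205 / (5 − 4) = 205 ms/bit
  a = 1135 − 205 × 4 = 315 ms
Then RT(2) = 315 + 205 × log₂ 2 = 315 + 205 × 1 ≈ 520.000 ms.

520 ms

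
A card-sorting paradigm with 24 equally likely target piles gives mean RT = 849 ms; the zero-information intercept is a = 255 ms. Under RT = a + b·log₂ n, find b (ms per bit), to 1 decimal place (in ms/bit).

24 alternatives carry log₂ 24 = 4.5850 bits; the choice cost is 849 − 255 = 594 ms, so b = 594/4.5850 = 129.554 ms/bit.

129.6 ms/bit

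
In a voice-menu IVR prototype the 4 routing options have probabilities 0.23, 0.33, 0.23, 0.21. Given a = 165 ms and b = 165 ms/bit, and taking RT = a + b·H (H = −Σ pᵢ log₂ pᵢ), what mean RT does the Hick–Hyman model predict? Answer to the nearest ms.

H = 0.23·log₂(1/0.23) + 0.33·log₂(1/0.33) + 0.23·log₂(1/0.23) + 0.21·log₂(1/0.21) = 1.9760 bits.
RT = 165 + 165 × 1.9760 = 491.04 ms.

491 ms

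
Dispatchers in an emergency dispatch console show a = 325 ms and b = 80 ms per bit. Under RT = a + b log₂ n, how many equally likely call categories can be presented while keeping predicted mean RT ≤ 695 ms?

24

Information budget: (695 − 325)/80 = 4.6250 bits, so n ≤ 2^4.6250 = 24.675 → at most 24.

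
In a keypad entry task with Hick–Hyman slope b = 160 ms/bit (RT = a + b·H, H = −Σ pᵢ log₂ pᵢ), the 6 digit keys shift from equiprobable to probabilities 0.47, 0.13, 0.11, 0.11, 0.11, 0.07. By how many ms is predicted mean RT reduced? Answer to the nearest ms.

Equiprobable entropy H₀ = log₂ 6 = 2.5850 bits.
Skewed entropy H = −Σ pᵢ log₂ pᵢ = 2.2140 bits.
ΔRT = b·(H₀ − H) = 160 × 0.3709 = 59.35 ms.

59 ms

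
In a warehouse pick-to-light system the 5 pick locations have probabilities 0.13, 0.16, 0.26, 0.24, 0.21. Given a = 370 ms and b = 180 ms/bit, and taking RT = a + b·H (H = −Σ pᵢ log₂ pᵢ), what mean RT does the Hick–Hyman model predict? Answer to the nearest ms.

Entropy contributions −pᵢ log₂ pᵢ: 0.3826, 0.4230, 0.5053, 0.4941, 0.4728; sum H = 2.2779 bits.
RT = a + bH = 370 + 180·2.2779 = 780.02 ms.

780 ms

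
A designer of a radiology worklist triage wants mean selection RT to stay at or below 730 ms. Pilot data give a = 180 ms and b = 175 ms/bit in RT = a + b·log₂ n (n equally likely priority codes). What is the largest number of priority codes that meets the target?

Information budget: (730 − 180)/175 = 3.1429 bits, so n ≤ 2^3.1429 = 8.833 → at most 8.

8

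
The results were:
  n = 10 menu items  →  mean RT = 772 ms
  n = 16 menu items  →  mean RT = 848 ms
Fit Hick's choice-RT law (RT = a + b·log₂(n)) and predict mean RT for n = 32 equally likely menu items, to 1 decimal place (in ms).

With log₂ n on the abscissa the relation is linear; from the two conditions:
  b = (848 − 772) / (log₂ 16 − log₂ 10) = 76 / (4 − 3.3219) = 112.083 ms/bit
  a = 772 − 112.083 × 3.3219 = 399.670 ms
Then RT(32) = 399.670 + 112.083 × log₂ 32 = 399.670 + 112.083 × 5 ≈ 960.083 ms.

960.1 ms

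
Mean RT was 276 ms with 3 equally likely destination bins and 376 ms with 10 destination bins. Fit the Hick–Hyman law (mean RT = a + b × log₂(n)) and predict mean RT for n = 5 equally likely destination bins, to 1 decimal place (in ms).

318.4 ms

RT is linear in log₂ n, so two points fix the line:
  b = (376 − 276) / (log₂ 10 − log₂ 3) = 100 / (3.3219 − 1.5850) = 57.572 ms/bit
  a = 276 − 57.572 × 1.5850 = 184.751 ms
Then RT(5) = 184.751 + 57.572 × log₂ 5 = 184.751 + 57.572 × 2.3219 ≈ 318.428 ms.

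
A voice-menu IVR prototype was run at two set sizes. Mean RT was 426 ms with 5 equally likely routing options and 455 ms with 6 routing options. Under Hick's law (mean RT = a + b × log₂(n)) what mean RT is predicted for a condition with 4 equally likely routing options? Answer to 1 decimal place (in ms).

Fit slope and intercept:
  b = (455 − 426) / (log₂ 6 − log₂ 5) = 29 / (2.5850 − 2.3219) = 110.252 ms/bit
  a = 426 − 110.252 × 2.3219 = 170.003 ms
Then RT(4) = 170.003 + 110.252 × log₂ 4 = 170.003 + 110.252 × 2 ≈ 390.507 ms.

390.5 ms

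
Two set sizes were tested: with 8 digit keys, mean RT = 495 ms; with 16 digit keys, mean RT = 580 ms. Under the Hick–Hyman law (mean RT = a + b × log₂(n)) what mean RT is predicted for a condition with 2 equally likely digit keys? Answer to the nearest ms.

Solve the two-equation system in a and b:
  b = (580 − 495) / (log₂ 16 − log₂ 8) = 85 / (4 − 3) = 85 ms/bit
  a = 495 − 85 × 3 = 240 ms
Then RT(2) = 240 + 85 × log₂ 2 = 240 + 85 × 1 ≈ 325.000 ms.

325 ms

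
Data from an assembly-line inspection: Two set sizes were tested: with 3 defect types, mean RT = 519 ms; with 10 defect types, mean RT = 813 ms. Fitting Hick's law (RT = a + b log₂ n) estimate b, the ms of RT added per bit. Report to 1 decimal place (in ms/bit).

169.3 ms/bit

Slope: b = (813 − 519) / (log₂ 10 − log₂ 3) = 294/1.7370 = 169.261 ms/bit.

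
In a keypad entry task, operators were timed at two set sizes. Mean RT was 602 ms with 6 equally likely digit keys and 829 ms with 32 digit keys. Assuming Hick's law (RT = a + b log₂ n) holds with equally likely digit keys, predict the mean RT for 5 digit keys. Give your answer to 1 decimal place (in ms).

Fit slope and intercept:
  b = (829 − 602) / (log₂ 32 − log₂ 6) = 227 / (5 − 2.5850) = 93.994 ms/bit
  a = 602 − 93.994 × 2.5850 = 359.028 ms
Then RT(5) = 359.028 + 93.994 × log₂ 5 = 359.028 + 93.994 × 2.3219 ≈ 577.276 ms.

577.3 ms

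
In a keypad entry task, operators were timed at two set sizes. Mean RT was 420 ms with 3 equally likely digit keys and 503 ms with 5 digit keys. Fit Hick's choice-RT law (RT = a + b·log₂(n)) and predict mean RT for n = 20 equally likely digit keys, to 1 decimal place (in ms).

728.2 ms

RT is linear in log₂ n, so two points fix the line:
  b = (503 − 420) / (log₂ 5 − log₂ 3) = 83 / (2.3219 − 1.5850) = 112.624 ms/bit
  a = 420 − 112.624 × 1.5850 = 241.495 ms
Then RT(20) = 241.495 + 112.624 × log₂ 20 = 241.495 + 112.624 × 4.3219 ≈ 728.248 ms.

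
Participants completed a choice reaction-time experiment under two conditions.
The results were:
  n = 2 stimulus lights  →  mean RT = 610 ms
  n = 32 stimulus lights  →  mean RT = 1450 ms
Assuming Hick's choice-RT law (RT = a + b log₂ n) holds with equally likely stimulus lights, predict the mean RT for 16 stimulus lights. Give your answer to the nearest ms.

1240 ms

RT is linear in log₂ n, so two points fix the line:
  b = (1450 − 610) / (log₂ 32 − log₂ 2) = 840 / (5 − 1) = 210 ms/bit
  a = 610 − 210 × 1 = 400 ms
Then RT(16) = 400 + 210 × log₂ 16 = 400 + 210 × 4 ≈ 1240.000 ms.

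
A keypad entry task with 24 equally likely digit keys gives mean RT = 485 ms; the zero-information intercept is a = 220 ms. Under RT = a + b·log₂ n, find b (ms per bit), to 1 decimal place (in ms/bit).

log₂(24) = 4.5850 bits.
b = (RT − a)/log₂ n = (485 − 220) / 4.5850 = 57.798 ms/bit.

57.8 ms/bit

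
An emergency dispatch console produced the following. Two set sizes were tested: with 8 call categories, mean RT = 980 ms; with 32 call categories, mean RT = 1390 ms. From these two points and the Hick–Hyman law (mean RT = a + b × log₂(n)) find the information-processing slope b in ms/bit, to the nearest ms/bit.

The slope on a log₂ axis is (1390 − 980) / (5 − 3) = 205 ms/bit.

205 ms/bit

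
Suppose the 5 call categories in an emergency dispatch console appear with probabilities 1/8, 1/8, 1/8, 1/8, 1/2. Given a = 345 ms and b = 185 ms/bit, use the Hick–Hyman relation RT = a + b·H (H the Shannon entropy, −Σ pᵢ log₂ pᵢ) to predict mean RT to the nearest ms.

715 ms

H = −Σ pᵢ log₂ pᵢ = 0.125·3 + 0.125·3 + 0.125·3 + 0.125·3 + 0.5·1 = 2.000 bits.
RT = 345 + 185 × 2.000 = 715.00 ms.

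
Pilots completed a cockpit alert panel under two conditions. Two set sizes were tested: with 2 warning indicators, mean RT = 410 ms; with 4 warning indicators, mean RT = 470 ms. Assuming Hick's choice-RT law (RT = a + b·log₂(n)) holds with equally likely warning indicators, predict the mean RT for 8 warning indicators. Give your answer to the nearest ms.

Solve the two-equation system in a and b:
  b = (470 − 410) / (log₂ 4 − log₂ 2) = 60 / (2 − 1) = 60 ms/bit
  a = 410 − 60 × 1 = 350 ms
Then RT(8) = 350 + 60 × log₂ 8 = 350 + 60 × 3 ≈ 530.000 ms.

530 ms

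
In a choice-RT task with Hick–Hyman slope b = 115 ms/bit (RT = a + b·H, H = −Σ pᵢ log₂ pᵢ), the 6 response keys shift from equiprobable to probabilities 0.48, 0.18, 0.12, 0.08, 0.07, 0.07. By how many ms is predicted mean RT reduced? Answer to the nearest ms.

Equiprobable entropy H₀ = log₂ 6 = 2.5850 bits.
Skewed entropy H = −Σ pᵢ log₂ pᵢ = 2.1493 bits.
ΔRT = b·(H₀ − H) = 115 × 0.4357 = 50.11 ms.

50 ms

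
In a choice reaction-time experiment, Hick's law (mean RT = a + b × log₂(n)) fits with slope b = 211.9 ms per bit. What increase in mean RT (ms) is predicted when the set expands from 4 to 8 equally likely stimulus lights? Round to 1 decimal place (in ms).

211.9 ms

The intercept a cancels: ΔRT = b·(log₂ n₂ − log₂ n₁) = b·log₂(n₂/n₁).
log₂(8) − log₂(4) = log₂(8/4) = log₂(2) = 1.
ΔRT = 211.9 × 1.0000 = 211.900 ms.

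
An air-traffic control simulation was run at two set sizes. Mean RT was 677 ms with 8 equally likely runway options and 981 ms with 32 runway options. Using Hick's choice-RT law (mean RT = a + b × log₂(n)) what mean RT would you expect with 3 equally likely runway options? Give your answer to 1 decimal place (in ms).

461.9 ms

Solve the two-equation system in a and b:
  b = (981 − 677) / (log₂ 32 − log₂ 8) = 304 / (5 − 3) = 152.000 ms/bit
  a = 677 − 152.000 × 3 = 221.000 ms
Then RT(3) = 221.000 + 152.000 × log₂ 3 = 221.000 + 152.000 × 1.5850 ≈ 461.914 ms.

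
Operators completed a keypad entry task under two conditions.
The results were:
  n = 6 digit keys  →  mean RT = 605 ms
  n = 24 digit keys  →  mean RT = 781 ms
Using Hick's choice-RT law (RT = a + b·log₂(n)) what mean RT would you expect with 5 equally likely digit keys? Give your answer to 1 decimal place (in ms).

581.9 ms

With log₂ n on the abscissa the relation is linear; from the two conditions:
  b = (781 − 605) / (log₂ 24 − log₂ 6) = 176 / (4.5850 − 2.5850) = 88.000 ms/bit
  a = 605 − 88.000 × 2.5850 = 377.523 ms
Then RT(5) = 377.523 + 88.000 × log₂ 5 = 377.523 + 88.000 × 2.3219 ≈ 581.853 ms.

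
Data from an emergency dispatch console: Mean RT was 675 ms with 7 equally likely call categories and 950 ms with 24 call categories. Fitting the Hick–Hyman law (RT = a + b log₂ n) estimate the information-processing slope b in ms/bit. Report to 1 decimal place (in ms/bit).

154.7 ms/bit

Slope: b = (950 − 675) / (log₂ 24 − log₂ 7) = 275/1.7776 = 154.702 ms/bit.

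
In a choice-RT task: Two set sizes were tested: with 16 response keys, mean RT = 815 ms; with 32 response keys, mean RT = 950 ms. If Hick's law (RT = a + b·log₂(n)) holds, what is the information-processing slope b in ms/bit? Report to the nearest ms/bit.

Slope: b = (950 − 815) / (log₂ 32 − log₂ 16) = 135/1.0000 = 135 ms/bit.

135 ms/bit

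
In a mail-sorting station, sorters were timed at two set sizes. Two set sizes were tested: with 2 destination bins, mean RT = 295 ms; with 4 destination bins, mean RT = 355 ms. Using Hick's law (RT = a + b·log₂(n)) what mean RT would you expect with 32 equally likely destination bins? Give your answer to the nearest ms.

535 ms

RT is linear in log₂ n, so two points fix the line:
  b = (355 − 295) / (log₂ 4 − log₂ 2) = 60 / (2 − 1) = 60 ms/bit
  a = 295 − 60 × 1 = 235 ms
Then RT(32) = 235 + 60 × log₂ 32 = 235 + 60 × 5 ≈ 535.000 ms.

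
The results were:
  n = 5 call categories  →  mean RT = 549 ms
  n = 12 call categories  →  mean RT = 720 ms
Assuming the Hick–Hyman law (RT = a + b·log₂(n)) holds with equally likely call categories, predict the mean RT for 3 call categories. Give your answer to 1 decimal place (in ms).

With log₂ n on the abscissa the relation is linear; from the two conditions:
  b = (720 − 549) / (log₂ 12 − log₂ 5) = 171 / (3.5850 − 2.3219) = 135.388 ms/bit
  a = 549 − 135.388 × 2.3219 = 234.638 ms
Then RT(3) = 234.638 + 135.388 × log₂ 3 = 234.638 + 135.388 × 1.5850 ≈ 449.224 ms.

449.2 ms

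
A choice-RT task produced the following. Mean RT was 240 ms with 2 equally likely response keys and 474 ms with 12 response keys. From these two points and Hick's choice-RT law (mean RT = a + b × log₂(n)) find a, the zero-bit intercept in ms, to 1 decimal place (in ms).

Slope: b = (474 − 240) / (log₂ 12 − log₂ 2) = 234/2.5850 = 90.524 ms/bit.
Intercept: a = 240 − 90.524·log₂(2) = 149.476 ms.

149.5 ms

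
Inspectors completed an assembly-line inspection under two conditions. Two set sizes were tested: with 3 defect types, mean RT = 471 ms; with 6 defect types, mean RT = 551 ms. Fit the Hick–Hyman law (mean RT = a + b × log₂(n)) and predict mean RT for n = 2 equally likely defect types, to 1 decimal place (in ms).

Fit slope and intercept:
  b = (551 − 471) / (log₂ 6 − log₂ 3) = 80 / (2.5850 − 1.5850) = 80.000 ms/bit
  a = 471 − 80.000 × 1.5850 = 344.203 ms
Then RT(2) = 344.203 + 80.000 × log₂ 2 = 344.203 + 80.000 × 1 ≈ 424.203 ms.

424.2 ms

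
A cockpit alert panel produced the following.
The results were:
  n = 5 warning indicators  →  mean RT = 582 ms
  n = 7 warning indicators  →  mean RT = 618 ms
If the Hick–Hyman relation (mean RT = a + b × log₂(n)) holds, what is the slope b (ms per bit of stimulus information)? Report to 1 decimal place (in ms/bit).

The slope on a log₂ axis is (618 − 582) / (2.8074 − 2.3219) = 74.162 ms/bit.

74.2 ms/bit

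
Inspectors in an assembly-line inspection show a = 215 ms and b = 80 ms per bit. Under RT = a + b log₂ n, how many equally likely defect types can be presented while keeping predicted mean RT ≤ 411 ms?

5

Information budget: (411 − 215)/80 = 2.4500 bits, so n ≤ 2^2.4500 = 5.464 → at most 5.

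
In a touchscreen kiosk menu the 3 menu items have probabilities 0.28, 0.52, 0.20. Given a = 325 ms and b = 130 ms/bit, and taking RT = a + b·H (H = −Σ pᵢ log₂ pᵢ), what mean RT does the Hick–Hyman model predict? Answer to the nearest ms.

H = 0.28·log₂(1/0.28) + 0.52·log₂(1/0.52) + 0.20·log₂(1/0.20) = 1.4692 bits.
RT = 325 + 130 × 1.4692 = 515.99 ms.

516 ms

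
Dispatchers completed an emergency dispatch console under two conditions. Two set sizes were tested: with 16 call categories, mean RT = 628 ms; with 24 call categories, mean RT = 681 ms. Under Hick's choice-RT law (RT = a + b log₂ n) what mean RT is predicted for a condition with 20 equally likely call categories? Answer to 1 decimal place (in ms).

657.2 ms

Fit slope and intercept:
  b = (681 − 628) / (log₂ 24 − log₂ 16) = 53 / (4.5850 − 4) = 90.604 ms/bit
  a = 628 − 90.604 × 4 = 265.584 ms
Then RT(20) = 265.584 + 90.604 × log₂ 20 = 265.584 + 90.604 × 4.3219 ≈ 657.168 ms.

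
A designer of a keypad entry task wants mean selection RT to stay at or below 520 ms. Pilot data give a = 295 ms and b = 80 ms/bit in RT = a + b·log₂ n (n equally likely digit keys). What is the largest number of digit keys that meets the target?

Set 295 + 80·log₂ n ≤ 520 → log₂ n ≤ (520 − 295)/80 = 2.8125.
So n ≤ 2^2.8125 = 7.025; the largest integer n is 7.

7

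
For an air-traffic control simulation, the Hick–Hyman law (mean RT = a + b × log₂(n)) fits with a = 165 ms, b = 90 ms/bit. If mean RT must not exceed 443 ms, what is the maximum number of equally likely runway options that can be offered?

8

Information budget: (443 − 165)/90 = 3.0889 bits, so n ≤ 2^3.0889 = 8.508 → at most 8.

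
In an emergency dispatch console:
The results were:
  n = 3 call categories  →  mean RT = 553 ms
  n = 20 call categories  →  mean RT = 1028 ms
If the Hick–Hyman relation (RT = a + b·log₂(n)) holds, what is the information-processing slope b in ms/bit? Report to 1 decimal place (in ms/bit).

Slope: b = (1028 − 553) / (log₂ 20 − log₂ 3) = 475/2.7370 = 173.550 ms/bit.

173.5 ms/bit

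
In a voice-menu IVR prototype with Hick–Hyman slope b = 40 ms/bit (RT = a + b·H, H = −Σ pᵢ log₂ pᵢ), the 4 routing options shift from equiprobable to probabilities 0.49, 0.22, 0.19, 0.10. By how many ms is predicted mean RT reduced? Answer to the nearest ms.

9 ms

Equiprobable entropy H₀ = log₂ 4 = 2.0000 bits.
Skewed entropy H = −Σ pᵢ log₂ pᵢ = 1.7723 bits.
ΔRT = b·(H₀ − H) = 40 × 0.2277 = 9.11 ms.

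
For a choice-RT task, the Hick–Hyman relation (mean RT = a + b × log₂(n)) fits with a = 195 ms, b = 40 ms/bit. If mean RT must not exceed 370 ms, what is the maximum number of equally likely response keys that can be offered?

40·log₂ n ≤ 370 − 195 = 175, giving log₂ n ≤ 4.3750 and n ≤ 20.749. The largest whole number is 20.

20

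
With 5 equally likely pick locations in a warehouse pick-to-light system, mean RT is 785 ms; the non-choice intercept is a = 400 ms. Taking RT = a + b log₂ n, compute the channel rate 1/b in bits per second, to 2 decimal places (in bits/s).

Choice component = 785 − 400 = 385 ms over log₂(5) = 2.3219 bits.
b = 385 / 2.3219 = 165.810 ms/bit, so 1/b = 6.031 bits/s.

6.03 bits/s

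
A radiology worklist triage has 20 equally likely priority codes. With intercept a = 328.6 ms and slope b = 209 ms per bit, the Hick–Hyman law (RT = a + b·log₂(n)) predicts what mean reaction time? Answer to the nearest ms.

log₂(20) = 4.3219 bits, so RT = 328.6 + 209 × 4.3219 ≈ 1231.883 ms.

1232 ms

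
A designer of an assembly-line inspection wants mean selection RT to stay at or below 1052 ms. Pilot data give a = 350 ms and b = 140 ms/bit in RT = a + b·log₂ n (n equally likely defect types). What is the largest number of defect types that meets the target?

32

Set 350 + 140·log₂ n ≤ 1052 → log₂ n ≤ (1052 − 350)/140 = 5.0143.
So n ≤ 2^5.0143 = 32.318; the largest integer n is 32.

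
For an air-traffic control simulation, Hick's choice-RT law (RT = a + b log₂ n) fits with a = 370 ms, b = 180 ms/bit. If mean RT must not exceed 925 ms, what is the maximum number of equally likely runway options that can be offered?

180·log₂ n ≤ 925 − 370 = 555, giving log₂ n ≤ 3.0833 and n ≤ 8.476. The largest whole number is 8.

8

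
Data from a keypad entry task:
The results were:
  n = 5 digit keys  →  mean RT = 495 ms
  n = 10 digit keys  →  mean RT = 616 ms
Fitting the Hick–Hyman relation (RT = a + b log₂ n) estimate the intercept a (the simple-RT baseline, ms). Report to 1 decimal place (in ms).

214.0 ms

The slope on a log₂ axis is (616 − 495) / (3.3219 − 2.3219) = 121.000 ms/bit.
Intercept: a = 495 − 121.000·log₂(5) = 214.047 ms.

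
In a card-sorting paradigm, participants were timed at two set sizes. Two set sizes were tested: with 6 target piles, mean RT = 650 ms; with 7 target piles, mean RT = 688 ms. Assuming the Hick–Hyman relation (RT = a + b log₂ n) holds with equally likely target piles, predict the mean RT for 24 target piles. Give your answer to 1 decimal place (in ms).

RT is linear in log₂ n, so two points fix the line:
  b = (688 − 650) / (log₂ 7 − log₂ 6) = 38 / (2.8074 − 2.5850) = 170.869 ms/bit
  a = 650 − 170.869 × 2.5850 = 208.310 ms
Then RT(24) = 208.310 + 170.869 × log₂ 24 = 208.310 + 170.869 × 4.5850 ≈ 991.738 ms.

991.7 ms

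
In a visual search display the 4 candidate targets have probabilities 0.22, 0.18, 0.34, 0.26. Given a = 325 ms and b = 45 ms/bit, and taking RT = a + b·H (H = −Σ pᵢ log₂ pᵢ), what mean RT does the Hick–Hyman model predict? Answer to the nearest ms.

413 ms

Entropy contributions −pᵢ log₂ pᵢ: 0.4806, 0.4453, 0.5292, 0.5053; sum H = 1.9603 bits.
RT = a + bH = 325 + 45·1.9603 = 413.22 ms.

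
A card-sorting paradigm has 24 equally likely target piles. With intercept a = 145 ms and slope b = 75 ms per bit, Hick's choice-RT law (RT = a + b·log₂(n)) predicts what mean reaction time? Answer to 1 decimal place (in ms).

488.9 ms

log₂(24) = 4.5850 bits, so RT = 145 + 75 × 4.5850 ≈ 488.872 ms.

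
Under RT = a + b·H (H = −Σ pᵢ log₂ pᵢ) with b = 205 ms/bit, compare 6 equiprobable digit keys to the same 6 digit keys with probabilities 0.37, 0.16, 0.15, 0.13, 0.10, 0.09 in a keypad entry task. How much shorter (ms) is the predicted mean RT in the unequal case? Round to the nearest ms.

The RT saving is b·ΔH. Equiprobable H₀ = log₂(6) = 2.5850 bits; with the given probabilities H = 2.3918 bits.
b·(H₀ − H) = 205 × (2.5850 − 2.3918) = 39.60 ms.

40 ms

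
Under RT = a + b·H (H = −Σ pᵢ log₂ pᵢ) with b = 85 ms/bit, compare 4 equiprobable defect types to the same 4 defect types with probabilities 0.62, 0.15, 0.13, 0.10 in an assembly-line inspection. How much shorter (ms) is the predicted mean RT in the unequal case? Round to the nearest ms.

Equiprobable entropy H₀ = log₂ 4 = 2.0000 bits.
Skewed entropy H = −Σ pᵢ log₂ pᵢ = 1.5530 bits.
ΔRT = b·(H₀ − H) = 85 × 0.4470 = 38.00 ms.

38 ms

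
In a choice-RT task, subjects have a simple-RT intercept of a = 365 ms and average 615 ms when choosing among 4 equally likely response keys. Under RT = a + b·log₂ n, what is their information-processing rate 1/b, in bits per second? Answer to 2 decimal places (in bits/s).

8.00 bits/s

Choice component = 615 − 365 = 250 ms over log₂(4) = 2 bits.
b = 250 / 2 = 125.000 ms/bit, so 1/b = 8.000 bits/s.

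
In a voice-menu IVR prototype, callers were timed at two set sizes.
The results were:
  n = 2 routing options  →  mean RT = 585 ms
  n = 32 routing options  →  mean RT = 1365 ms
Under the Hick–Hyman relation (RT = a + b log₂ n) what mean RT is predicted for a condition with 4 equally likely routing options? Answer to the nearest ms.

780 ms

With log₂ n on the abscissa the relation is linear; from the two conditions:
  b = (1365 − 585) / (log₂ 32 − log₂ 2) = 780 / (5 − 1) = 195 ms/bit
  a = 585 − 195 × 1 = 390 ms
Then RT(4) = 390 + 195 × log₂ 4 = 390 + 195 × 2 ≈ 780.000 ms.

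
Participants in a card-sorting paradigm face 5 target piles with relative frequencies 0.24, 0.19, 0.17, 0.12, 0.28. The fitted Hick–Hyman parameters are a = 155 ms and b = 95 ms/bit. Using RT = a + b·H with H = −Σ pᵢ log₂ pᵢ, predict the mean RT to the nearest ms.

Entropy contributions −pᵢ log₂ pᵢ: 0.4941, 0.4552, 0.4346, 0.3671, 0.5142; sum H = 2.2652 bits.
RT = a + bH = 155 + 95·2.2652 = 370.20 ms.

370 ms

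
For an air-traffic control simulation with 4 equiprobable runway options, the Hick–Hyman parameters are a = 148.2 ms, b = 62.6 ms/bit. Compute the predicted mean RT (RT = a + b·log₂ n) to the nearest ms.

273 ms

log₂(4) = 2 bits, so RT = 148.2 + 62.6 × 2 ≈ 273.400 ms.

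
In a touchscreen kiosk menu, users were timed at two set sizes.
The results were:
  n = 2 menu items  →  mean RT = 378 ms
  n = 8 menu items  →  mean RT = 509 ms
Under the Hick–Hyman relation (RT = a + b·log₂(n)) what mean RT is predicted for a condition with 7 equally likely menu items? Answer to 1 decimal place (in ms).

496.4 ms

Fit slope and intercept:
  b = (509 − 378) / (log₂ 8 − log₂ 2) = 131 / (3 − 1) = 65.500 ms/bit
  a = 378 − 65.500 × 1 = 312.500 ms
Then RT(7) = 312.500 + 65.500 × log₂ 7 = 312.500 + 65.500 × 2.8074 ≈ 496.382 ms.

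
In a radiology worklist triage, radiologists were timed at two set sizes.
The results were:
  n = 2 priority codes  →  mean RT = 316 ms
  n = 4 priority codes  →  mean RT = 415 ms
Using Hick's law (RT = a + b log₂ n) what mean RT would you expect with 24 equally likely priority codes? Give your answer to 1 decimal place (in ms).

RT is linear in log₂ n, so two points fix the line:
  b = (415 − 316) / (log₂ 4 − log₂ 2) = 99 / (2 − 1) = 99.000 ms/bit
  a = 316 − 99.000 × 1 = 217.000 ms
Then RT(24) = 217.000 + 99.000 × log₂ 24 = 217.000 + 99.000 × 4.5850 ≈ 670.911 ms.

670.9 ms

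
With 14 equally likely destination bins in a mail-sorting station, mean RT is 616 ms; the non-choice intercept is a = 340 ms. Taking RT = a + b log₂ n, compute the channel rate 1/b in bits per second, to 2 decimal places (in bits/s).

13.79 bits/s

Choice component = 616 − 340 = 276 ms over log₂(14) = 3.8074 bits.
b = 276 / 3.8074 = 72.491 ms/bit, so 1/b = 13.795 bits/s.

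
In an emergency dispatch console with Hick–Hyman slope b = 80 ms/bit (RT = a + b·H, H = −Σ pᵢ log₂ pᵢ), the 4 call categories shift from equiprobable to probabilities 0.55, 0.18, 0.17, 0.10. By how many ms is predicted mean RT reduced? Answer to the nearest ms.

The RT saving is b·ΔH. Equiprobable H₀ = log₂(4) = 2.0000 bits; with the given probabilities H = 1.6865 bits.
b·(H₀ − H) = 80 × (2.0000 − 1.6865) = 25.08 ms.

25 ms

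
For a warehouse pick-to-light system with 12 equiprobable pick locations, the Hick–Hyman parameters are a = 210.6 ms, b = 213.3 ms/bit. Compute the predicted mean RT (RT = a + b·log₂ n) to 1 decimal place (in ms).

log₂(12) = 3.5850 bits, so RT = 210.6 + 213.3 × 3.5850 ≈ 975.273 ms.

975.3 ms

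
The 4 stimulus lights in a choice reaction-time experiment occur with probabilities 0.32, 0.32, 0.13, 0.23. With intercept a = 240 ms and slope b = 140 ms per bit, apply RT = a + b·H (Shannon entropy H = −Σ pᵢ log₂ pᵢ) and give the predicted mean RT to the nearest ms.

509 ms

H = 0.32·log₂(1/0.32) + 0.32·log₂(1/0.32) + 0.13·log₂(1/0.13) + 0.23·log₂(1/0.23) = 1.9224 bits.
RT = 240 + 140 × 1.9224 = 509.13 ms.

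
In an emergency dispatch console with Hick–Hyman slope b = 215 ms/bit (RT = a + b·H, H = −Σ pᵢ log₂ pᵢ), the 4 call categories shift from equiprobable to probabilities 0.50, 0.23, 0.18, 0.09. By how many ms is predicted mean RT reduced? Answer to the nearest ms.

The RT saving is b·ΔH. Equiprobable H₀ = log₂(4) = 2.0000 bits; with the given probabilities H = 1.7456 bits.
b·(H₀ − H) = 215 × (2.0000 − 1.7456) = 54.69 ms.

55 ms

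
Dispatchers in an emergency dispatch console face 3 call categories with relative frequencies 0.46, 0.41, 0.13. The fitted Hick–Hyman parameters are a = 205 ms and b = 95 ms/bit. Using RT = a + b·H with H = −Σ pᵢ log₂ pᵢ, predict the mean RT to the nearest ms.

H = 0.46·log₂(1/0.46) + 0.41·log₂(1/0.41) + 0.13·log₂(1/0.13) = 1.4254 bits.
RT = 205 + 95 × 1.4254 = 340.41 ms.

340 ms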